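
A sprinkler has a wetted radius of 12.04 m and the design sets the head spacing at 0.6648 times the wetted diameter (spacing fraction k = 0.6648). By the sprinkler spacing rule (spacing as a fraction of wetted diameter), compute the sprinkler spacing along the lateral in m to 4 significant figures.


Approach: apply the sprinkler spacing rule (spacing as a fraction of wetted diameter), S = k*(2*R).
S = 0.6648 * (2 * 12.04) = 16.01 m
Therefore the sprinkler spacing along the lateral = 16.01 m.


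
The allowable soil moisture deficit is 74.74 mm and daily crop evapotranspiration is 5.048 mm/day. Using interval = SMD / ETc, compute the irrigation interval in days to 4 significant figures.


interval = 74.74 / 5.048 = 14.81 days
Therefore the irrigation interval = 14.81 days.


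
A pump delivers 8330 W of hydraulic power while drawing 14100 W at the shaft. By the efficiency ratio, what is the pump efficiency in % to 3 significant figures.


Approach: apply the efficiency ratio, eta = (P_out/P_in)*100.
eta = (8330 / 14100) * 100 = 59.1 %
Therefore the pump efficiency = 59.1 %.


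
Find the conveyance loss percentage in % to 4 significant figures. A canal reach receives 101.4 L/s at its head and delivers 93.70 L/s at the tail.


Approach: apply the conveyance loss ratio, loss% = ((Q_head - Q_tail)/Q_head)*100.
loss = ((101.4 - 93.70)/101.4)*100 = 7.594 %
Therefore the conveyance loss percentage = 7.594 %.


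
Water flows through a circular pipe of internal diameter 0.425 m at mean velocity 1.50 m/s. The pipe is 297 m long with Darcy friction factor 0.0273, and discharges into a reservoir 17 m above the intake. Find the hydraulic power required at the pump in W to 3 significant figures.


Approach: apply continuity + Darcy-Weisbach + hydraulic power, Q = A*v; hf = f*(L/D)*(v^2/(2g)); H = static + hf; P = rho*g*Q*H.
Step 1 — flow rate (continuity, Q = A*v):
  A = pi*(0.425/2)^2 = 0.14186 m^2
  Q = 0.14186 * 1.50 = 0.21279 m^3/s
Step 2 — friction head loss (Darcy-Weisbach):
  hf = 0.0273 * (297/0.425) * (1.50^2 / (2*9.81))
  hf = 2.1878 m
Step 3 — total head: H = 17 + 2.1878 = 19.188 m
Step 4 — hydraulic power (P = rho*g*Q*H):
  P = 1000 * 9.81 * 0.21279 * 19.188 = 40100 W
Therefore the hydraulic power required at the pump = 40100 W.


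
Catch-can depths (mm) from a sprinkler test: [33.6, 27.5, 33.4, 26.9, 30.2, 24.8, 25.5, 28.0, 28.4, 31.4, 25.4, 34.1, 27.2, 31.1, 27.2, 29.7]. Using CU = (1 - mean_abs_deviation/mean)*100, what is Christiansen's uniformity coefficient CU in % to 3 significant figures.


mean = 29.025 mm
mean |d_i - mean| = 2.5406 mm
CU = (1 - 2.5406/29.025)*100 = 91.2 %
Therefore Christiansen's uniformity coefficient CU = 91.2 %.


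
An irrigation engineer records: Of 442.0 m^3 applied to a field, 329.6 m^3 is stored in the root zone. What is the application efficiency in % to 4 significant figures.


Approach: apply the application efficiency ratio, Ea = (stored/applied)*100.
Ea = (329.6/442.0)*100 = 74.57 %
Therefore the application efficiency = 74.57 %.


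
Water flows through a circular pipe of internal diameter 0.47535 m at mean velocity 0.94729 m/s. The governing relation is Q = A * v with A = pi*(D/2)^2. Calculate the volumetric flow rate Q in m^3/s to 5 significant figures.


A = pi*(0.47535/2)^2 = 0.1774667 m^2
Q = 0.1774667 * 0.94729 = 0.16811 m^3/s
Therefore the volumetric flow rate Q = 0.16811 m^3/s.


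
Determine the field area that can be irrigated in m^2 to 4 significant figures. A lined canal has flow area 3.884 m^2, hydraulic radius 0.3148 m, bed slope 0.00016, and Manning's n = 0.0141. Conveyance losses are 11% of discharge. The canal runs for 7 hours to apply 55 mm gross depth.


Approach: apply Manning's equation with a conveyance and depth budget, Q = (1/n)*A*R^(2/3)*S^(1/2); Q_field = Q*(1-loss); Area = Q_field*t/(d/1000).
Step 1 — canal discharge (Manning's equation):
  Q = (1/0.0141) * 3.884 * 0.3148^(2/3) * 0.00016^(1/2) = 1.61241 m^3/s
Step 2 — delivered flow: Q_field = 1.61241*(1 - 11/100) = 1.43505 m^3/s
Step 3 — volume delivered: V = 1.43505 * 7*3600 = 36163.2 m^3
Step 4 — area served: A = V / (depth/1000) = 36163.2 / 0.055 = 657500 m^2
Therefore the field area that can be irrigated = 657500 m^2.


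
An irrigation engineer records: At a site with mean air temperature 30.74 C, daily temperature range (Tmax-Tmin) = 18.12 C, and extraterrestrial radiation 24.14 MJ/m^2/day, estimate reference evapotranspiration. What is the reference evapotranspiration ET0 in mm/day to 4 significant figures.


Approach: apply the Hargreaves-Samani method, ET0 = 0.0023*(Tmean+17.8)*sqrt(Tmax-Tmin)*0.408*Ra.
ET0 = 0.0023*(30.74+17.8)*sqrt(18.12)*0.408*24.14 = 4.681 mm/day
Therefore the reference evapotranspiration ET0 = 4.681 mm/day.


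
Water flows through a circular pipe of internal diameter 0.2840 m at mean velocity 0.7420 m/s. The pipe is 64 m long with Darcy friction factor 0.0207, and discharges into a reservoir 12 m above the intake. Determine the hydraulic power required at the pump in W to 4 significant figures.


Approach: apply continuity + Darcy-Weisbach + hydraulic power, Q = A*v; hf = f*(L/D)*(v^2/(2g)); H = static + hf; P = rho*g*Q*H.
Step 1 — flow rate (continuity, Q = A*v):
  A = pi*(0.2840/2)^2 = 0.0633471 m^2
  Q = 0.0633471 * 0.7420 = 0.0470035 m^3/s
Step 2 — friction head loss (Darcy-Weisbach):
  hf = 0.0207 * (64/0.2840) * (0.7420^2 / (2*9.81))
  hf = 0.130900 m
Step 3 — total head: H = 12 + 0.130900 = 12.1309 m
Step 4 — hydraulic power (P = rho*g*Q*H):
  P = 1000 * 9.81 * 0.0470035 * 12.1309 = 5594 W
Therefore the hydraulic power required at the pump = 5594 W.


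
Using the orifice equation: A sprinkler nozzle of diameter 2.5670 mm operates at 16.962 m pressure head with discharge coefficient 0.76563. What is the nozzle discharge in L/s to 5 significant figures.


Approach: apply the orifice equation, Q = Cd*A*sqrt(2*g*h), A = pi*(d/2)^2.
A = pi*(2.5670e-3/2)^2 = 5.175373e-06 m^2
Q = 0.76563 * 5.175373e-06 * sqrt(2*9.81*16.962) * 1000 = 0.072285 L/s
Therefore the nozzle discharge = 0.072285 L/s.


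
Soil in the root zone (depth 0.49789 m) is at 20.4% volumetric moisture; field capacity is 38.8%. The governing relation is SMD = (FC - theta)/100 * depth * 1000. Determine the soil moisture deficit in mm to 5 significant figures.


SMD = (38.8 - 20.4)/100 * 0.49789 * 1000 = 91.612 mm
Therefore the soil moisture deficit = 91.612 mm.


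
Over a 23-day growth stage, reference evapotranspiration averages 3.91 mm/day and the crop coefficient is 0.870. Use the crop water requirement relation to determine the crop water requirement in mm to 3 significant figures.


Approach: apply the crop water requirement relation, CWR = ET0 * Kc * days.
CWR = 3.91 * 0.870 * 23 = 78.2 mm
Therefore the crop water requirement = 78.2 mm.


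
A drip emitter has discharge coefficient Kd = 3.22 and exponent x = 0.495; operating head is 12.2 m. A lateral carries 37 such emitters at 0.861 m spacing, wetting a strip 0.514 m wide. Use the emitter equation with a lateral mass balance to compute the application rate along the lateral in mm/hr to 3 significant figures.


Approach: apply the emitter equation with a lateral mass balance, q = Kd*h^x; Q = n*q; rate = Q/(n*spacing*width).
Step 1 — single emitter flow (q = Kd*h^x):
  q = 3.22 * 12.2^0.495 = 11.107 L/hr
Step 2 — total lateral flow: Q = 37 * 11.107 = 410.97 L/hr
Step 3 — wetted area: A = 37 * 0.861 * 0.514 = 16.374 m^2
Step 4 — application rate: Q/A = 410.97/16.374 = 25.1 mm/hr
Therefore the application rate along the lateral = 25.1 mm/hr.


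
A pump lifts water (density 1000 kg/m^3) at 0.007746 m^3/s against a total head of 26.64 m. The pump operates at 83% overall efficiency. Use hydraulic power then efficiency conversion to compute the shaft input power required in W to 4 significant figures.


Approach: apply hydraulic power then efficiency conversion, P = rho*g*Q*H; P_in = P/eta.
Step 1 — hydraulic power (P = rho*g*Q*H):
  P = 1000 * 9.81 * 0.007746 * 26.64 = 2024.33 W
Step 2 — input power: P_in = P/eta = 2024.33 / 0.83 = 2439 W
Therefore the shaft input power required = 2439 W.


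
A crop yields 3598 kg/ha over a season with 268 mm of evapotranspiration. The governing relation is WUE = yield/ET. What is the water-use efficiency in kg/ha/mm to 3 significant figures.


WUE = 3598 / 268 = 13.4 kg/ha/mm
Therefore the water-use efficiency = 13.4 kg/ha/mm.


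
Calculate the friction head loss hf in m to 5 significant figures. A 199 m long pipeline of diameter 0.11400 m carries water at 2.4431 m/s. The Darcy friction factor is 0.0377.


Approach: apply the Darcy-Weisbach equation, hf = f*(L/D)*(v^2/(2g)).
hf = 0.0377 * (199/0.11400) * (2.4431^2 / (2*9.81))
hf = 20.020 m
Therefore the friction head loss hf = 20.020 m.


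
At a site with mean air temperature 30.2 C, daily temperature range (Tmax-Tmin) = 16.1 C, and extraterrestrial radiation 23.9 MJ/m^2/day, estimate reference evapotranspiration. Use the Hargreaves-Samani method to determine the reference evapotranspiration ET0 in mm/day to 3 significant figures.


Approach: apply the Hargreaves-Samani method, ET0 = 0.0023*(Tmean+17.8)*sqrt(Tmax-Tmin)*0.408*Ra.
ET0 = 0.0023*(30.2+17.8)*sqrt(16.1)*0.408*23.9 = 4.32 mm/day
Therefore the reference evapotranspiration ET0 = 4.32 mm/day.


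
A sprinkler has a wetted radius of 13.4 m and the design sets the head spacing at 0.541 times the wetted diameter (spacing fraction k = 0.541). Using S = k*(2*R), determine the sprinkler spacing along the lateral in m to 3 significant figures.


S = 0.541 * (2 * 13.4) = 14.5 m
Therefore the sprinkler spacing along the lateral = 14.5 m.


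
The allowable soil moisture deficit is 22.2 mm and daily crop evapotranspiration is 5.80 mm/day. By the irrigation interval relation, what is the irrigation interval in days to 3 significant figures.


Approach: apply the irrigation interval relation, interval = SMD / ETc.
interval = 22.2 / 5.80 = 3.83 days
Therefore the irrigation interval = 3.83 days.


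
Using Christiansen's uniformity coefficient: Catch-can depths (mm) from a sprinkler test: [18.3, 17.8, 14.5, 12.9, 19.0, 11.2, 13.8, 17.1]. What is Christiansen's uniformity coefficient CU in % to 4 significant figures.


Approach: apply Christiansen's uniformity coefficient, CU = (1 - mean_abs_deviation/mean)*100.
mean = 15.5750 mm
mean |d_i - mean| = 2.47500 mm
CU = (1 - 2.47500/15.5750)*100 = 84.11 %
Therefore Christiansen's uniformity coefficient CU = 84.11 %.


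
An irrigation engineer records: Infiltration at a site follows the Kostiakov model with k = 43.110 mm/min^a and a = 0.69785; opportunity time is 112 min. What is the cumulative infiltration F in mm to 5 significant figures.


Approach: apply the Kostiakov infiltration equation, F = k*t^a.
F = 43.110 * 112^0.69785 = 1160.4 mm
Therefore the cumulative infiltration F = 1160.4 mm.


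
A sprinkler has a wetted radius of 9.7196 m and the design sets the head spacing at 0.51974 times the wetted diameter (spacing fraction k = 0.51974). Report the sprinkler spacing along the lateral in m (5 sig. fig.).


Approach: apply the sprinkler spacing rule (spacing as a fraction of wetted diameter), S = k*(2*R).
S = 0.51974 * (2 * 9.7196) = 10.103 m
Therefore the sprinkler spacing along the lateral = 10.103 m.


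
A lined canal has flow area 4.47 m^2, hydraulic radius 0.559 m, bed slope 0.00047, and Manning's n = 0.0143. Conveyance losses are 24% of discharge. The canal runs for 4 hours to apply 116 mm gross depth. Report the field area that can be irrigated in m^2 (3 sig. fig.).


Approach: apply Manning's equation with a conveyance and depth budget, Q = (1/n)*A*R^(2/3)*S^(1/2); Q_field = Q*(1-loss); Area = Q_field*t/(d/1000).
Step 1 — canal discharge (Manning's equation):
  Q = (1/0.0143) * 4.47 * 0.559^(2/3) * 0.00047^(1/2) = 4.5986 m^3/s
Step 2 — delivered flow: Q_field = 4.5986*(1 - 24/100) = 3.4950 m^3/s
Step 3 — volume delivered: V = 3.4950 * 4*3600 = 50327 m^3
Step 4 — area served: A = V / (depth/1000) = 50327 / 0.116 = 434000 m^2
Therefore the field area that can be irrigated = 434000 m^2.


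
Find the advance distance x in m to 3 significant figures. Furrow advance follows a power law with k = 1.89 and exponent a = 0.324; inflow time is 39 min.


Approach: apply the power-law advance function, x = k*t^a.
x = 1.89 * 39^0.324 = 6.19 m
Therefore the advance distance x = 6.19 m.


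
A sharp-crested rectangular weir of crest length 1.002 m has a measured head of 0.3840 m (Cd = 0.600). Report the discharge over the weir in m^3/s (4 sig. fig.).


Approach: apply the rectangular weir equation, Q = (2/3)*Cd*L*sqrt(2g)*H^1.5.
Q = (2/3)*0.600*1.002*sqrt(2*9.81)*0.3840^1.5 = 0.4224 m^3/s
Therefore the discharge over the weir = 0.4224 m^3/s.


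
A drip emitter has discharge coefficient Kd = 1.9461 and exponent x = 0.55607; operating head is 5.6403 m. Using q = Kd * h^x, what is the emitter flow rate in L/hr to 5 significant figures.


q = 1.9461 * 5.6403^0.55607 = 5.0926 L/hr
Therefore the emitter flow rate = 5.0926 L/hr.


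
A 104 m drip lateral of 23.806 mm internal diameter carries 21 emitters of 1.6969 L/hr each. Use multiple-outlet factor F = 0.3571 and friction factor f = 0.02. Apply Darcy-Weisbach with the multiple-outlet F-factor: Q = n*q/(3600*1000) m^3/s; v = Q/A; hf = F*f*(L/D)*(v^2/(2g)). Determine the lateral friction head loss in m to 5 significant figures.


Q = 21*1.6969/(3600*1000) = 9.898583e-06 m^3/s
A = pi*(23.806e-3/2)^2 = 4.451053e-04 m^2, so v = Q/A = 0.02223875 m/s
hf = 0.3571*0.02*(104/0.023806)*(0.02223875^2/(2*9.81)) = 0.00078648 m
Therefore the lateral friction head loss = 0.00078648 m.


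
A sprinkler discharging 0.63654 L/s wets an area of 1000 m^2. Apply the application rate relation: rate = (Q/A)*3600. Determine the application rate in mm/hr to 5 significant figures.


rate = (0.63654 / 1000) * 3600 = 2.2915 mm/hr
Therefore the application rate = 2.2915 mm/hr.


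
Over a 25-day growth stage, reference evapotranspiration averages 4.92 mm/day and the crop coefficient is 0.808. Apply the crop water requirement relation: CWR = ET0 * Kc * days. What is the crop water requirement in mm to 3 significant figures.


CWR = 4.92 * 0.808 * 25 = 99.4 mm
Therefore the crop water requirement = 99.4 mm.


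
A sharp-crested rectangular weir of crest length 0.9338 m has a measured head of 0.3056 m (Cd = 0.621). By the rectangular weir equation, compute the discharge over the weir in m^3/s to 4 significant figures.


Approach: apply the rectangular weir equation, Q = (2/3)*Cd*L*sqrt(2g)*H^1.5.
Q = (2/3)*0.621*0.9338*sqrt(2*9.81)*0.3056^1.5 = 0.2893 m^3/s
Therefore the discharge over the weir = 0.2893 m^3/s.


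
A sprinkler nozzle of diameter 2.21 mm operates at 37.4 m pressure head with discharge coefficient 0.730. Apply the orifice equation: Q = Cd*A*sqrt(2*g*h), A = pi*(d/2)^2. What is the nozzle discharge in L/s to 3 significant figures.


A = pi*(2.21e-3/2)^2 = 3.8360e-06 m^2
Q = 0.730 * 3.8360e-06 * sqrt(2*9.81*37.4) * 1000 = 0.0759 L/s
Therefore the nozzle discharge = 0.0759 L/s.


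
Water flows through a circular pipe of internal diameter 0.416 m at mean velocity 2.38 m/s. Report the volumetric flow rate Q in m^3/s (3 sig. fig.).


Approach: apply the continuity equation for pipe flow, Q = A * v with A = pi*(D/2)^2.
A = pi*(0.416/2)^2 = 0.13592 m^2
Q = 0.13592 * 2.38 = 0.323 m^3/s
Therefore the volumetric flow rate Q = 0.323 m^3/s.


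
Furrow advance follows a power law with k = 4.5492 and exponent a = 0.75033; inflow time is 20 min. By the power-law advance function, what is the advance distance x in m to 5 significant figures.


Approach: apply the power-law advance function, x = k*t^a.
x = 4.5492 * 20^0.75033 = 43.066 m
Therefore the advance distance x = 43.066 m.


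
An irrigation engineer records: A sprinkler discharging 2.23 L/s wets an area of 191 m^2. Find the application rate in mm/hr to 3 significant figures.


Approach: apply the application rate relation, rate = (Q/A)*3600.
rate = (2.23 / 191) * 3600 = 42.0 mm/hr
Therefore the application rate = 42.0 mm/hr.


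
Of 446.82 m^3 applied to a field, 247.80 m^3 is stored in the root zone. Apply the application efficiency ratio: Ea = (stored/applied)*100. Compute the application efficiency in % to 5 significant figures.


Ea = (247.80/446.82)*100 = 55.459 %
Therefore the application efficiency = 55.459 %.


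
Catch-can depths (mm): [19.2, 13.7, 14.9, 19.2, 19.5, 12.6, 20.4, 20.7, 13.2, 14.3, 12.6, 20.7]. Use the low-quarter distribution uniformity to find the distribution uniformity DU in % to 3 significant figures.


Approach: apply the low-quarter distribution uniformity, DU = (mean of lowest quarter of readings / overall mean)*100.
sorted lowest 3 of 12: [12.6, 12.6, 13.2] -> mean = 12.800 mm
overall mean = 16.750 mm
DU = (12.800/16.750)*100 = 76.4 %
Therefore the distribution uniformity DU = 76.4 %.


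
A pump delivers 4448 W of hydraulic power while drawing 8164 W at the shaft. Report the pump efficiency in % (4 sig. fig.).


Approach: apply the efficiency ratio, eta = (P_out/P_in)*100.
eta = (4448 / 8164) * 100 = 54.48 %
Therefore the pump efficiency = 54.48 %.


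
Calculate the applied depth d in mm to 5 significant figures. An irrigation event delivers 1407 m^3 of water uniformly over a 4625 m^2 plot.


Approach: apply depth from volume over area, d = (V/A)*1000.
d = (1407 / 4625) * 1000 = 304.22 mm
Therefore the applied depth d = 304.22 mm.


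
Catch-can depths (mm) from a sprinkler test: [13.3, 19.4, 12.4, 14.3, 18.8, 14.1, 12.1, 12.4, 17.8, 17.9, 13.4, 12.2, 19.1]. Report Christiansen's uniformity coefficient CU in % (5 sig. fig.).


Approach: apply Christiansen's uniformity coefficient, CU = (1 - mean_abs_deviation/mean)*100.
mean = 15.16923 mm
mean |d_i - mean| = 2.639053 mm
CU = (1 - 2.639053/15.16923)*100 = 82.603 %
Therefore Christiansen's uniformity coefficient CU = 82.603 %.


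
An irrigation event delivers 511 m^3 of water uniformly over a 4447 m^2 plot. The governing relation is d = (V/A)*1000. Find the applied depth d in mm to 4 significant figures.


d = (511 / 4447) * 1000 = 114.9 mm
Therefore the applied depth d = 114.9 mm.


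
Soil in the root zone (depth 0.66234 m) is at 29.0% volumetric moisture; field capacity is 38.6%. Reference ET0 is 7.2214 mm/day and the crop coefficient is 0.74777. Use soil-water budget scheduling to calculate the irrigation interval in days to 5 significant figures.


Approach: apply soil-water budget scheduling, SMD = (FC-theta)/100*depth*1000; ETc = ET0*Kc; interval = SMD/ETc.
Step 1 — soil moisture deficit:
  SMD = (38.6 - 29.0)/100 * 0.66234 * 1000 = 63.58464 mm
Step 2 — daily crop ET (ETc = ET0*Kc):
  ETc = 7.2214 * 0.74777 = 5.399946 mm/day
Step 3 — irrigation interval (SMD/ETc):
  interval = 63.58464 / 5.399946 = 11.775 days
Therefore the irrigation interval = 11.775 days.


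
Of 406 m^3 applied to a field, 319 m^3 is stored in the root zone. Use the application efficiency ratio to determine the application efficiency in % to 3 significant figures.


Approach: apply the application efficiency ratio, Ea = (stored/applied)*100.
Ea = (319/406)*100 = 78.6 %
Therefore the application efficiency = 78.6 %.


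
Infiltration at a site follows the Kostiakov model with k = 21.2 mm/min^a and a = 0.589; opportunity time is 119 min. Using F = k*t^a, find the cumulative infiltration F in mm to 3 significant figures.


F = 21.2 * 119^0.589 = 354 mm
Therefore the cumulative infiltration F = 354 mm.


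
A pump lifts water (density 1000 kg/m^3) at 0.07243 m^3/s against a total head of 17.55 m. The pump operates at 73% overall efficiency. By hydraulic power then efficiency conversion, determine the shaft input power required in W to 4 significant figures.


Approach: apply hydraulic power then efficiency conversion, P = rho*g*Q*H; P_in = P/eta.
Step 1 — hydraulic power (P = rho*g*Q*H):
  P = 1000 * 9.81 * 0.07243 * 17.55 = 12469.9 W
Step 2 — input power: P_in = P/eta = 12469.9 / 0.73 = 17080 W
Therefore the shaft input power required = 17080 W.


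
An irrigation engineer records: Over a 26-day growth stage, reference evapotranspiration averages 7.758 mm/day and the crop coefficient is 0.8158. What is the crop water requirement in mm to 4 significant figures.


Approach: apply the crop water requirement relation, CWR = ET0 * Kc * days.
CWR = 7.758 * 0.8158 * 26 = 164.6 mm
Therefore the crop water requirement = 164.6 mm.


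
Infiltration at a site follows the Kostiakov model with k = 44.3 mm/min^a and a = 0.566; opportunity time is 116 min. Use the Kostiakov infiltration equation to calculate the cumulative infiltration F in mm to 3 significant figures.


Approach: apply the Kostiakov infiltration equation, F = k*t^a.
F = 44.3 * 116^0.566 = 653 mm
Therefore the cumulative infiltration F = 653 mm.


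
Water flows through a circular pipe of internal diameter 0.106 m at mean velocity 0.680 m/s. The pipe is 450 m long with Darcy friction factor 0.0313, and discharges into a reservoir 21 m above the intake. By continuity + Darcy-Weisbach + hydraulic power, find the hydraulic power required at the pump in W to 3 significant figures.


Approach: apply continuity + Darcy-Weisbach + hydraulic power, Q = A*v; hf = f*(L/D)*(v^2/(2g)); H = static + hf; P = rho*g*Q*H.
Step 1 — flow rate (continuity, Q = A*v):
  A = pi*(0.106/2)^2 = 0.0088247 m^2
  Q = 0.0088247 * 0.680 = 0.0060008 m^3/s
Step 2 — friction head loss (Darcy-Weisbach):
  hf = 0.0313 * (450/0.106) * (0.680^2 / (2*9.81))
  hf = 3.1316 m
Step 3 — total head: H = 21 + 3.1316 = 24.132 m
Step 4 — hydraulic power (P = rho*g*Q*H):
  P = 1000 * 9.81 * 0.0060008 * 24.132 = 1420 W
Therefore the hydraulic power required at the pump = 1420 W.


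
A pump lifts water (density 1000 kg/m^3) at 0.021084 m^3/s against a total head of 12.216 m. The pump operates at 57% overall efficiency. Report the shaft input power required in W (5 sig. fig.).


Approach: apply hydraulic power then efficiency conversion, P = rho*g*Q*H; P_in = P/eta.
Step 1 — hydraulic power (P = rho*g*Q*H):
  P = 1000 * 9.81 * 0.021084 * 12.216 = 2526.685 W
Step 2 — input power: P_in = P/eta = 2526.685 / 0.57 = 4432.8 W
Therefore the shaft input power required = 4432.8 W.


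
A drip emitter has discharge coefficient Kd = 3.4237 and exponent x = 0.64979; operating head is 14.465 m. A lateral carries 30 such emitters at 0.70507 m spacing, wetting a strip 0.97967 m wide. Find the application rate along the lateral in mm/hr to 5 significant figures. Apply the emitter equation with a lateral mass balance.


Approach: apply the emitter equation with a lateral mass balance, q = Kd*h^x; Q = n*q; rate = Q/(n*spacing*width).
Step 1 — single emitter flow (q = Kd*h^x):
  q = 3.4237 * 14.465^0.64979 = 19.42938 L/hr
Step 2 — total lateral flow: Q = 30 * 19.42938 = 582.8815 L/hr
Step 3 — wetted area: A = 30 * 0.70507 * 0.97967 = 20.72208 m^2
Step 4 — application rate: Q/A = 582.8815/20.72208 = 28.129 mm/hr
Therefore the application rate along the lateral = 28.129 mm/hr.


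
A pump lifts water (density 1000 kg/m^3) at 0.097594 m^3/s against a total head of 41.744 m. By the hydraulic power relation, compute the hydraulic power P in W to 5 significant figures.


Approach: apply the hydraulic power relation, P = rho*g*Q*H.
P = 1000 * 9.81 * 0.097594 * 41.744 = 39966 W
Therefore the hydraulic power P = 39966 W.


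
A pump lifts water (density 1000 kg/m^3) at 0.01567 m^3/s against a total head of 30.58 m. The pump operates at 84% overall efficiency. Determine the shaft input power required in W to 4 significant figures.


Approach: apply hydraulic power then efficiency conversion, P = rho*g*Q*H; P_in = P/eta.
Step 1 — hydraulic power (P = rho*g*Q*H):
  P = 1000 * 9.81 * 0.01567 * 30.58 = 4700.84 W
Step 2 — input power: P_in = P/eta = 4700.84 / 0.84 = 5596 W
Therefore the shaft input power required = 5596 W.


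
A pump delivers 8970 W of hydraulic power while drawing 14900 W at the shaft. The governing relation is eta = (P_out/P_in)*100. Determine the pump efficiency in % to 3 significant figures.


eta = (8970 / 14900) * 100 = 60.2 %
Therefore the pump efficiency = 60.2 %.


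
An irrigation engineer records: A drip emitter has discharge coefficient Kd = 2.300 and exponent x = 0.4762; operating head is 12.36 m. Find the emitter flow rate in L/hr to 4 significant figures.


Approach: apply the emitter characteristic equation, q = Kd * h^x.
q = 2.300 * 12.36^0.4762 = 7.616 L/hr
Therefore the emitter flow rate = 7.616 L/hr.


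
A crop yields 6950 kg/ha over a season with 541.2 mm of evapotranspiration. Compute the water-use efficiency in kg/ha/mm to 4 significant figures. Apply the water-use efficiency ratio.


Approach: apply the water-use efficiency ratio, WUE = yield/ET.
WUE = 6950 / 541.2 = 12.84 kg/ha/mm
Therefore the water-use efficiency = 12.84 kg/ha/mm.


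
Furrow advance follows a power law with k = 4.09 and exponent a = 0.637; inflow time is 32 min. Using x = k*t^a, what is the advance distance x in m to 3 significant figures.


x = 4.09 * 32^0.637 = 37.2 m
Therefore the advance distance x = 37.2 m.


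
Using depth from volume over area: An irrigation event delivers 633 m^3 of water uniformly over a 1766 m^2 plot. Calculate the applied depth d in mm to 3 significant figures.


Approach: apply depth from volume over area, d = (V/A)*1000.
d = (633 / 1766) * 1000 = 358 mm
Therefore the applied depth d = 358 mm.


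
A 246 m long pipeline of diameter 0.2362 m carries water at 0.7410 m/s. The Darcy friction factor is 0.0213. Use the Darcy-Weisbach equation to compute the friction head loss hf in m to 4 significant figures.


Approach: apply the Darcy-Weisbach equation, hf = f*(L/D)*(v^2/(2g)).
hf = 0.0213 * (246/0.2362) * (0.7410^2 / (2*9.81))
hf = 0.6208 m
Therefore the friction head loss hf = 0.6208 m.


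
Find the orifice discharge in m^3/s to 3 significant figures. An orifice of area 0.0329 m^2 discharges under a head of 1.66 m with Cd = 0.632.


Approach: apply the orifice equation, Q = Cd*A*sqrt(2*g*h).
Q = 0.632 * 0.0329 * sqrt(2*9.81*1.66) = 0.119 m^3/s
Therefore the orifice discharge = 0.119 m^3/s.


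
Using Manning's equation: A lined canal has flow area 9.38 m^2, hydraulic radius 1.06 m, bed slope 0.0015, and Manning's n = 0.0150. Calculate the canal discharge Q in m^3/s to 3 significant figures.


Approach: apply Manning's equation, Q = (1/n)*A*R^(2/3)*S^(1/2).
Q = (1/0.0150) * 9.38 * 1.06^(2/3) * 0.0015^(1/2) = 25.2 m^3/s
Therefore the canal discharge Q = 25.2 m^3/s.


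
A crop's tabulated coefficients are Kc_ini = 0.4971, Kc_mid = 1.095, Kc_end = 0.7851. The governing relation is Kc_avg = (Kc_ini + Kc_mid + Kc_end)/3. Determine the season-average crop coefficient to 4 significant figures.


Kc_avg = (0.4971 + 1.095 + 0.7851)/3 = 0.7924
Therefore the season-average crop coefficient = 0.7924.


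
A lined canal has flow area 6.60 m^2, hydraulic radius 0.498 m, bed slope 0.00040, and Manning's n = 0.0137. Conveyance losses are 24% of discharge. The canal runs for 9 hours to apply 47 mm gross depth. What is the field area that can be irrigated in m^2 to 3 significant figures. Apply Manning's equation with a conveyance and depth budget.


Approach: apply Manning's equation with a conveyance and depth budget, Q = (1/n)*A*R^(2/3)*S^(1/2); Q_field = Q*(1-loss); Area = Q_field*t/(d/1000).
Step 1 — canal discharge (Manning's equation):
  Q = (1/0.0137) * 6.60 * 0.498^(2/3) * 0.00040^(1/2) = 6.0535 m^3/s
Step 2 — delivered flow: Q_field = 6.0535*(1 - 24/100) = 4.6007 m^3/s
Step 3 — volume delivered: V = 4.6007 * 9*3600 = 149060 m^3
Step 4 — area served: A = V / (depth/1000) = 149060 / 0.047 = 3170000 m^2
Therefore the field area that can be irrigated = 3170000 m^2.


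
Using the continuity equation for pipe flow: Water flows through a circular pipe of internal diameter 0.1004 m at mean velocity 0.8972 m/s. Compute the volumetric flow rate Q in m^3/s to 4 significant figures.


Approach: apply the continuity equation for pipe flow, Q = A * v with A = pi*(D/2)^2.
A = pi*(0.1004/2)^2 = 0.00791694 m^2
Q = 0.00791694 * 0.8972 = 0.007103 m^3/s
Therefore the volumetric flow rate Q = 0.007103 m^3/s.


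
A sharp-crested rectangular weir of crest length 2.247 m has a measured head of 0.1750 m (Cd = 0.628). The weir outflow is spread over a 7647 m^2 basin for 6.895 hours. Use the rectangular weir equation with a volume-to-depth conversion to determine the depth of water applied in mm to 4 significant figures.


Approach: apply the rectangular weir equation with a volume-to-depth conversion, Q = (2/3)*Cd*L*sqrt(2g)*H^1.5; d = Q*t/A * 1000.
Step 1 — weir discharge:
  Q = (2/3)*0.628*2.247*sqrt(2*9.81)*0.1750^1.5 = 0.305055 m^3/s
Step 2 — volume: V = 0.305055 * 6.895*3600 = 7572.07 m^3
Step 3 — depth: d = V/A * 1000 = 7572.07/7647 * 1000 = 990.2 mm
Therefore the depth of water applied = 990.2 mm.


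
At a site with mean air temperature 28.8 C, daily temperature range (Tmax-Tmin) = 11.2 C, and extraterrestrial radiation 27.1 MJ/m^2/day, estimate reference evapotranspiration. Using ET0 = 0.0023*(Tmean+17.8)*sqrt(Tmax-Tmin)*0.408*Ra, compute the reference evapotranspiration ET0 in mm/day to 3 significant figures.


ET0 = 0.0023*(28.8+17.8)*sqrt(11.2)*0.408*27.1 = 3.97 mm/day
Therefore the reference evapotranspiration ET0 = 3.97 mm/day.


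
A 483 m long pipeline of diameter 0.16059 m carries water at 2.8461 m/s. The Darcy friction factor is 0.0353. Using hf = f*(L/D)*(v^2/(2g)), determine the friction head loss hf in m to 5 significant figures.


hf = 0.0353 * (483/0.16059) * (2.8461^2 / (2*9.81))
hf = 43.833 m
Therefore the friction head loss hf = 43.833 m.


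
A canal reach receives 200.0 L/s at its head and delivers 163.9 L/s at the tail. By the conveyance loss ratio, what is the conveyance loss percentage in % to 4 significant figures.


Approach: apply the conveyance loss ratio, loss% = ((Q_head - Q_tail)/Q_head)*100.
loss = ((200.0 - 163.9)/200.0)*100 = 18.05 %
Therefore the conveyance loss percentage = 18.05 %.


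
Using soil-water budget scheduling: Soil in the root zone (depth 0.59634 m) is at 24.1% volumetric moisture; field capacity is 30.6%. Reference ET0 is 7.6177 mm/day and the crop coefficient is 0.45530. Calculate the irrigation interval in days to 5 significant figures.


Approach: apply soil-water budget scheduling, SMD = (FC-theta)/100*depth*1000; ETc = ET0*Kc; interval = SMD/ETc.
Step 1 — soil moisture deficit:
  SMD = (30.6 - 24.1)/100 * 0.59634 * 1000 = 38.76210 mm
Step 2 — daily crop ET (ETc = ET0*Kc):
  ETc = 7.6177 * 0.45530 = 3.468339 mm/day
Step 3 — irrigation interval (SMD/ETc):
  interval = 38.76210 / 3.468339 = 11.176 days
Therefore the irrigation interval = 11.176 days.


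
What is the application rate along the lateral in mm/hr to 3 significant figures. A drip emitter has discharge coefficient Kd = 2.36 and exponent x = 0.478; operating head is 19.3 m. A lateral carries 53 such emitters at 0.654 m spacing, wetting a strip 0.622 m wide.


Approach: apply the emitter equation with a lateral mass balance, q = Kd*h^x; Q = n*q; rate = Q/(n*spacing*width).
Step 1 — single emitter flow (q = Kd*h^x):
  q = 2.36 * 19.3^0.478 = 9.7142 L/hr
Step 2 — total lateral flow: Q = 53 * 9.7142 = 514.85 L/hr
Step 3 — wetted area: A = 53 * 0.654 * 0.622 = 21.560 m^2
Step 4 — application rate: Q/A = 514.85/21.560 = 23.9 mm/hr
Therefore the application rate along the lateral = 23.9 mm/hr.


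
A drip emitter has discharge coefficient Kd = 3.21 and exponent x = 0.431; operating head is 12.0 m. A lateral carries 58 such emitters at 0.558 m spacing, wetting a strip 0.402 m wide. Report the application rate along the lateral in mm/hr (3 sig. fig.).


Approach: apply the emitter equation with a lateral mass balance, q = Kd*h^x; Q = n*q; rate = Q/(n*spacing*width).
Step 1 — single emitter flow (q = Kd*h^x):
  q = 3.21 * 12.0^0.431 = 9.3677 L/hr
Step 2 — total lateral flow: Q = 58 * 9.3677 = 543.33 L/hr
Step 3 — wetted area: A = 58 * 0.558 * 0.402 = 13.010 m^2
Step 4 — application rate: Q/A = 543.33/13.010 = 41.8 mm/hr
Therefore the application rate along the lateral = 41.8 mm/hr.


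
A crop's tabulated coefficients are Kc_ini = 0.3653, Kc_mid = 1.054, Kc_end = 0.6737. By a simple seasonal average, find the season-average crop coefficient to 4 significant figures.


Approach: apply a simple seasonal average, Kc_avg = (Kc_ini + Kc_mid + Kc_end)/3.
Kc_avg = (0.3653 + 1.054 + 0.6737)/3 = 0.6977
Therefore the season-average crop coefficient = 0.6977.


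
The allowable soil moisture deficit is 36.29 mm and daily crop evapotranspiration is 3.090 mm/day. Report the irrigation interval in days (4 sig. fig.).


Approach: apply the irrigation interval relation, interval = SMD / ETc.
interval = 36.29 / 3.090 = 11.74 days
Therefore the irrigation interval = 11.74 days.


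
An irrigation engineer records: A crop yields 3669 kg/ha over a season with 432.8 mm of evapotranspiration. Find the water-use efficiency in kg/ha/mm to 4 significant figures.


Approach: apply the water-use efficiency ratio, WUE = yield/ET.
WUE = 3669 / 432.8 = 8.477 kg/ha/mm
Therefore the water-use efficiency = 8.477 kg/ha/mm.


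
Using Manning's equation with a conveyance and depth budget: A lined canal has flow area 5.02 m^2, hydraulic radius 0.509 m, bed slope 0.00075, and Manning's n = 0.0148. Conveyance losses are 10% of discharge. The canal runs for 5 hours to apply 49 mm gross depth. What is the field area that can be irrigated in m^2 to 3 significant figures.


Approach: apply Manning's equation with a conveyance and depth budget, Q = (1/n)*A*R^(2/3)*S^(1/2); Q_field = Q*(1-loss); Area = Q_field*t/(d/1000).
Step 1 — canal discharge (Manning's equation):
  Q = (1/0.0148) * 5.02 * 0.509^(2/3) * 0.00075^(1/2) = 5.9218 m^3/s
Step 2 — delivered flow: Q_field = 5.9218*(1 - 10/100) = 5.3296 m^3/s
Step 3 — volume delivered: V = 5.3296 * 5*3600 = 95933 m^3
Step 4 — area served: A = V / (depth/1000) = 95933 / 0.049 = 1960000 m^2
Therefore the field area that can be irrigated = 1960000 m^2.


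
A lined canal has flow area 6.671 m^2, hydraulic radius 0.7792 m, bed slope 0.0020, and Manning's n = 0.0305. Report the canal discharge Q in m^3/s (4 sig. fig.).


Approach: apply Manning's equation, Q = (1/n)*A*R^(2/3)*S^(1/2).
Q = (1/0.0305) * 6.671 * 0.7792^(2/3) * 0.0020^(1/2) = 8.283 m^3/s
Therefore the canal discharge Q = 8.283 m^3/s.


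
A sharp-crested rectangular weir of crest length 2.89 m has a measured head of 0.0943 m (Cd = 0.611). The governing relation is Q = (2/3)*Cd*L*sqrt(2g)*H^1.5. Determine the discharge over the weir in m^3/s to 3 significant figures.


Q = (2/3)*0.611*2.89*sqrt(2*9.81)*0.0943^1.5 = 0.151 m^3/s
Therefore the discharge over the weir = 0.151 m^3/s.


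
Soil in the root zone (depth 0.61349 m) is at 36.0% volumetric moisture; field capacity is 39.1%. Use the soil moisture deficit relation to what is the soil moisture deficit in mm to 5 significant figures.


Approach: apply the soil moisture deficit relation, SMD = (FC - theta)/100 * depth * 1000.
SMD = (39.1 - 36.0)/100 * 0.61349 * 1000 = 19.018 mm
Therefore the soil moisture deficit = 19.018 mm.


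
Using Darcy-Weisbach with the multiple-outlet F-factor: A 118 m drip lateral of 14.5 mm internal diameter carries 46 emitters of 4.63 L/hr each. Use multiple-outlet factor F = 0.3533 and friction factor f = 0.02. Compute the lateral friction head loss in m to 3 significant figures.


Approach: apply Darcy-Weisbach with the multiple-outlet F-factor, Q = n*q/(3600*1000) m^3/s; v = Q/A; hf = F*f*(L/D)*(v^2/(2g)).
Q = 46*4.63/(3600*1000) = 5.9161e-05 m^3/s
A = pi*(14.5e-3/2)^2 = 1.6513e-04 m^2, so v = Q/A = 0.35827 m/s
hf = 0.3533*0.02*(118/0.0145)*(0.35827^2/(2*9.81)) = 0.376 m
Therefore the lateral friction head loss = 0.376 m.


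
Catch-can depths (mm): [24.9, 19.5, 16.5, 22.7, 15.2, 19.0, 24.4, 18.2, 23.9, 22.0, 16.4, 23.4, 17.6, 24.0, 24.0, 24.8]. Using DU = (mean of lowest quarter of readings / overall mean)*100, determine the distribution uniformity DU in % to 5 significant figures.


sorted lowest 4 of 16: [15.2, 16.4, 16.5, 17.6] -> mean = 16.42500 mm
overall mean = 21.03125 mm
DU = (16.42500/21.03125)*100 = 78.098 %
Therefore the distribution uniformity DU = 78.098 %.


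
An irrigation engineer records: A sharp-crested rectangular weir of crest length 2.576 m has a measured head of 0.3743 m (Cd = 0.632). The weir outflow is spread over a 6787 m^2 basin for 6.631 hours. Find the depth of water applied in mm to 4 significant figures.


Approach: apply the rectangular weir equation with a volume-to-depth conversion, Q = (2/3)*Cd*L*sqrt(2g)*H^1.5; d = Q*t/A * 1000.
Step 1 — weir discharge:
  Q = (2/3)*0.632*2.576*sqrt(2*9.81)*0.3743^1.5 = 1.10091 m^3/s
Step 2 — volume: V = 1.10091 * 6.631*3600 = 26280.4 m^3
Step 3 — depth: d = V/A * 1000 = 26280.4/6787 * 1000 = 3872 mm
Therefore the depth of water applied = 3872 mm.


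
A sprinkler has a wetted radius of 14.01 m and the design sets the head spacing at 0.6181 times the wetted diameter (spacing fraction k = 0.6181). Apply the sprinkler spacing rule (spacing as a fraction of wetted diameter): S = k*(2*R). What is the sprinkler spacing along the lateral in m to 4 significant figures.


S = 0.6181 * (2 * 14.01) = 17.32 m
Therefore the sprinkler spacing along the lateral = 17.32 m.


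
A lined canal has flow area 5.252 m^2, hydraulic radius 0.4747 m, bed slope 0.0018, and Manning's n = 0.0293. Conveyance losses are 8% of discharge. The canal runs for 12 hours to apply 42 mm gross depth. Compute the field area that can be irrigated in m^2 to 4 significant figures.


Approach: apply Manning's equation with a conveyance and depth budget, Q = (1/n)*A*R^(2/3)*S^(1/2); Q_field = Q*(1-loss); Area = Q_field*t/(d/1000).
Step 1 — canal discharge (Manning's equation):
  Q = (1/0.0293) * 5.252 * 0.4747^(2/3) * 0.0018^(1/2) = 4.62778 m^3/s
Step 2 — delivered flow: Q_field = 4.62778*(1 - 8/100) = 4.25756 m^3/s
Step 3 — volume delivered: V = 4.25756 * 12*3600 = 183927 m^3
Step 4 — area served: A = V / (depth/1000) = 183927 / 0.042 = 4379000 m^2
Therefore the field area that can be irrigated = 4379000 m^2.


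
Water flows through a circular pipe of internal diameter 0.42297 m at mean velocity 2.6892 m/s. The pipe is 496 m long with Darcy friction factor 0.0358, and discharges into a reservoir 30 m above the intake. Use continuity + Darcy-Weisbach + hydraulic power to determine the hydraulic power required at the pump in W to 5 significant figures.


Approach: apply continuity + Darcy-Weisbach + hydraulic power, Q = A*v; hf = f*(L/D)*(v^2/(2g)); H = static + hf; P = rho*g*Q*H.
Step 1 — flow rate (continuity, Q = A*v):
  A = pi*(0.42297/2)^2 = 0.1405106 m^2
  Q = 0.1405106 * 2.6892 = 0.3778610 m^3/s
Step 2 — friction head loss (Darcy-Weisbach):
  hf = 0.0358 * (496/0.42297) * (2.6892^2 / (2*9.81))
  hf = 15.47399 m
Step 3 — total head: H = 30 + 15.47399 = 45.47399 m
Step 4 — hydraulic power (P = rho*g*Q*H):
  P = 1000 * 9.81 * 0.3778610 * 45.47399 = 168560 W
Therefore the hydraulic power required at the pump = 168560 W.


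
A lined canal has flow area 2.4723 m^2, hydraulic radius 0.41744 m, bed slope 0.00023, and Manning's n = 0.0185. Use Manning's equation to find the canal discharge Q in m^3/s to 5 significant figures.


Approach: apply Manning's equation, Q = (1/n)*A*R^(2/3)*S^(1/2).
Q = (1/0.0185) * 2.4723 * 0.41744^(2/3) * 0.00023^(1/2) = 1.1320 m^3/s
Therefore the canal discharge Q = 1.1320 m^3/s.


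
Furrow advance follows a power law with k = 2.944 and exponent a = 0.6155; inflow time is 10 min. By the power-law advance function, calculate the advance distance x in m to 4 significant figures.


Approach: apply the power-law advance function, x = k*t^a.
x = 2.944 * 10^0.6155 = 12.15 m
Therefore the advance distance x = 12.15 m.
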